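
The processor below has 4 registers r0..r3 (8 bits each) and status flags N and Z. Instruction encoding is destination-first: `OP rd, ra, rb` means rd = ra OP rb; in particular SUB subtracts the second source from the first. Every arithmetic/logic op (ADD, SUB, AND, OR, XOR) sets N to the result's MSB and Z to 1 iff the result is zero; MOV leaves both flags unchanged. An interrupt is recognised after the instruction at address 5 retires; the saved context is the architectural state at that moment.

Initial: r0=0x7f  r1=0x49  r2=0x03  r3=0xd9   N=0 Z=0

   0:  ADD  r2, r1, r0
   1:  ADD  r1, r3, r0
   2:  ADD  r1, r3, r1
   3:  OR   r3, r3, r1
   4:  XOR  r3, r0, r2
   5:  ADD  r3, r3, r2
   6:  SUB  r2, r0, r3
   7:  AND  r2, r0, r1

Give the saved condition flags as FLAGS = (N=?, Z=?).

FLAGS = (N=0, Z=0)

after  0: r0=0x7f r1=0x49 r2=0xc8 r3=0xd9  N=1 Z=0
after  1: r0=0x7f r1=0x58 r2=0xc8 r3=0xd9  N=0 Z=0
after  2: r0=0x7f r1=0x31 r2=0xc8 r3=0xd9  N=0 Z=0
after  3: r0=0x7f r1=0x31 r2=0xc8 r3=0xf9  N=1 Z=0
after  4: r0=0x7f r1=0x31 r2=0xc8 r3=0xb7  N=1 Z=0
after  5: r0=0x7f r1=0x31 r2=0xc8 r3=0x7f  N=0 Z=0
-- IRQ taken; context saved, return-PC = 6 --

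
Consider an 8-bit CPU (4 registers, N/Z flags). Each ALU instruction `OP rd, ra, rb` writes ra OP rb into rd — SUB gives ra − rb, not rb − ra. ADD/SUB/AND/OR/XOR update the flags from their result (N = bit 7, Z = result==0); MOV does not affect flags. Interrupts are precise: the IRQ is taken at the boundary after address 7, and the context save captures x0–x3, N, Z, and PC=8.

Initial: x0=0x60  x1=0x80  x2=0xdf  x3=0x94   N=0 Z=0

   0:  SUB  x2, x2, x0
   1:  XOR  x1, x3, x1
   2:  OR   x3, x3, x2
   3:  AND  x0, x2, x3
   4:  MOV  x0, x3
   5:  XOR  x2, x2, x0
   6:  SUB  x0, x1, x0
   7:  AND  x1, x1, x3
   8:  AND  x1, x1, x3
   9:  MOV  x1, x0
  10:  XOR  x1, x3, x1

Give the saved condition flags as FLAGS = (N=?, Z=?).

after  0: x0=0x60 x1=0x80 x2=0x7f x3=0x94  N=0 Z=0
after  1: x0=0x60 x1=0x14 x2=0x7f x3=0x94  N=0 Z=0
after  2: x0=0x60 x1=0x14 x2=0x7f x3=0xff  N=1 Z=0
after  3: x0=0x7f x1=0x14 x2=0x7f x3=0xff  N=0 Z=0
after  4: x0=0xff x1=0x14 x2=0x7f x3=0xff  N=0 Z=0
after  5: x0=0xff x1=0x14 x2=0x80 x3=0xff  N=1 Z=0
after  6: x0=0x15 x1=0x14 x2=0x80 x3=0xff  N=0 Z=0
after  7: x0=0x15 x1=0x14 x2=0x80 x3=0xff  N=0 Z=0
-- IRQ taken; context saved, return-PC = 8 --

FLAGS = (N=0, Z=0)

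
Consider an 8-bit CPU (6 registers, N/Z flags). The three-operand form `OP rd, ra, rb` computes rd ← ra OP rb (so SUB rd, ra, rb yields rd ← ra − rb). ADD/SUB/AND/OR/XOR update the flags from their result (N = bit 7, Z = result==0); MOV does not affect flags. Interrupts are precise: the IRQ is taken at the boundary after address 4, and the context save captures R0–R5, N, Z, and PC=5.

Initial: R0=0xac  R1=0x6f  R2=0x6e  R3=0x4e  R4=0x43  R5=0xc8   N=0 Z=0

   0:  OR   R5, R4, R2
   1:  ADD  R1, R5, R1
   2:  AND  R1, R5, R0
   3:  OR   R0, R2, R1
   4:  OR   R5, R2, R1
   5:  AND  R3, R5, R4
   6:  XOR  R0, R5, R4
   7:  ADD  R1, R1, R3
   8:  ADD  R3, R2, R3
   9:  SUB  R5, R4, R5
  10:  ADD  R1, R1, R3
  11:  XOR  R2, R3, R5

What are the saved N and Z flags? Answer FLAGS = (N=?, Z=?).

FLAGS = (N=0, Z=0)

after  0: R0=0xac R1=0x6f R2=0x6e R3=0x4e R4=0x43 R5=0x6f  N=0 Z=0
after  1: R0=0xac R1=0xde R2=0x6e R3=0x4e R4=0x43 R5=0x6f  N=1 Z=0
after  2: R0=0xac R1=0x2c R2=0x6e R3=0x4e R4=0x43 R5=0x6f  N=0 Z=0
after  3: R0=0x6e R1=0x2c R2=0x6e R3=0x4e R4=0x43 R5=0x6f  N=0 Z=0
after  4: R0=0x6e R1=0x2c R2=0x6e R3=0x4e R4=0x43 R5=0x6e  N=0 Z=0
-- IRQ taken; context saved, return-PC = 5 --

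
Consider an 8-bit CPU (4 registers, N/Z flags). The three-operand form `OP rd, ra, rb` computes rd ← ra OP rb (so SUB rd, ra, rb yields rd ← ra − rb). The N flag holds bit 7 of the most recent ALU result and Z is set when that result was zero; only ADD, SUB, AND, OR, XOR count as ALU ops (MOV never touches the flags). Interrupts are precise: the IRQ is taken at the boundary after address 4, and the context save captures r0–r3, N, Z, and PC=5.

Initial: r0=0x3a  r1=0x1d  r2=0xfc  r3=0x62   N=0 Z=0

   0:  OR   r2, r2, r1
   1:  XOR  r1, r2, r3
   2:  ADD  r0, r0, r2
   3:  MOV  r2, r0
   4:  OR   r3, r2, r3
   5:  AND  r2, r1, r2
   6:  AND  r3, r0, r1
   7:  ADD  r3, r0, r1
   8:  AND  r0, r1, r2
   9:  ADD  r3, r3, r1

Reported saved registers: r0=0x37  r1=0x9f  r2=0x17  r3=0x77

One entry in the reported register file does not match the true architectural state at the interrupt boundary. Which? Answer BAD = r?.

BAD = r2

after  0: r0=0x3a r1=0x1d r2=0xfd r3=0x62  N=1 Z=0
after  1: r0=0x3a r1=0x9f r2=0xfd r3=0x62  N=1 Z=0
after  2: r0=0x37 r1=0x9f r2=0xfd r3=0x62  N=0 Z=0
after  3: r0=0x37 r1=0x9f r2=0x37 r3=0x62  N=0 Z=0
after  4: r0=0x37 r1=0x9f r2=0x37 r3=0x77  N=0 Z=0
-- IRQ taken; context saved, return-PC = 5 --
mismatch: r2: reported 0x17 vs actual 0x37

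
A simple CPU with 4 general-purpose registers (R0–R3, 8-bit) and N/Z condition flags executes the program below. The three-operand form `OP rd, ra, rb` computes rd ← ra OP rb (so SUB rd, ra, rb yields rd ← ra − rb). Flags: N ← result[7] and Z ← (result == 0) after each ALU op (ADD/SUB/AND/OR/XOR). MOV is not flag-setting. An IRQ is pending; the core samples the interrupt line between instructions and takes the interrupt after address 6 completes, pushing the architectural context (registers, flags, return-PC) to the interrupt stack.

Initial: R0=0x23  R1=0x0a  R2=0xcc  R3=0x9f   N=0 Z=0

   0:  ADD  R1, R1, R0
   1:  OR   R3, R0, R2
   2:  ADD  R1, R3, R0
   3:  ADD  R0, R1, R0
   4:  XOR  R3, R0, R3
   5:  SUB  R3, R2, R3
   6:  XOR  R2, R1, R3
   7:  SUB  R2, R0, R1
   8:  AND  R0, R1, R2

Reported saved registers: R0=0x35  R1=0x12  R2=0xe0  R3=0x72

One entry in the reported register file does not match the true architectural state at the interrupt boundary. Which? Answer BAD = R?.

after  0: R0=0x23 R1=0x2d R2=0xcc R3=0x9f  N=0 Z=0
after  1: R0=0x23 R1=0x2d R2=0xcc R3=0xef  N=1 Z=0
after  2: R0=0x23 R1=0x12 R2=0xcc R3=0xef  N=0 Z=0
after  3: R0=0x35 R1=0x12 R2=0xcc R3=0xef  N=0 Z=0
after  4: R0=0x35 R1=0x12 R2=0xcc R3=0xda  N=1 Z=0
after  5: R0=0x35 R1=0x12 R2=0xcc R3=0xf2  N=1 Z=0
after  6: R0=0x35 R1=0x12 R2=0xe0 R3=0xf2  N=1 Z=0
-- IRQ taken; context saved, return-PC = 7 --
mismatch: R3: reported 0x72 vs actual 0xf2

BAD = R3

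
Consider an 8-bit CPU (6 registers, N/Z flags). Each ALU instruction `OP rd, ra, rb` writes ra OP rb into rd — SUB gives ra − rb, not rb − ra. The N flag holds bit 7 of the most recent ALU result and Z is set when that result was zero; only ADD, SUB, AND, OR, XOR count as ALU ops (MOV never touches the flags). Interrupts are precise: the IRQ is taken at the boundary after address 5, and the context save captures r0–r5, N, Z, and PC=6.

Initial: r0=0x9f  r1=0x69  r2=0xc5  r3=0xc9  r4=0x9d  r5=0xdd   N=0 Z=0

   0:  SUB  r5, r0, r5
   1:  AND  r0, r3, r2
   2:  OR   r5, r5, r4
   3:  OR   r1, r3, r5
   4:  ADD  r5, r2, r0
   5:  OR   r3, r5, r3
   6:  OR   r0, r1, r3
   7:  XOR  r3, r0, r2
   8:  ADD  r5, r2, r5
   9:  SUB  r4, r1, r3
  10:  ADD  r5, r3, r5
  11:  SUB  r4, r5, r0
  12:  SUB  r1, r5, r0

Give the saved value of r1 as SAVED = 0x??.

after  0: r0=0x9f r1=0x69 r2=0xc5 r3=0xc9 r4=0x9d r5=0xc2  N=1 Z=0
after  1: r0=0xc1 r1=0x69 r2=0xc5 r3=0xc9 r4=0x9d r5=0xc2  N=1 Z=0
after  2: r0=0xc1 r1=0x69 r2=0xc5 r3=0xc9 r4=0x9d r5=0xdf  N=1 Z=0
after  3: r0=0xc1 r1=0xdf r2=0xc5 r3=0xc9 r4=0x9d r5=0xdf  N=1 Z=0
after  4: r0=0xc1 r1=0xdf r2=0xc5 r3=0xc9 r4=0x9d r5=0x86  N=1 Z=0
after  5: r0=0xc1 r1=0xdf r2=0xc5 r3=0xcf r4=0x9d r5=0x86  N=1 Z=0
-- IRQ taken; context saved, return-PC = 6 --

SAVED = 0xdf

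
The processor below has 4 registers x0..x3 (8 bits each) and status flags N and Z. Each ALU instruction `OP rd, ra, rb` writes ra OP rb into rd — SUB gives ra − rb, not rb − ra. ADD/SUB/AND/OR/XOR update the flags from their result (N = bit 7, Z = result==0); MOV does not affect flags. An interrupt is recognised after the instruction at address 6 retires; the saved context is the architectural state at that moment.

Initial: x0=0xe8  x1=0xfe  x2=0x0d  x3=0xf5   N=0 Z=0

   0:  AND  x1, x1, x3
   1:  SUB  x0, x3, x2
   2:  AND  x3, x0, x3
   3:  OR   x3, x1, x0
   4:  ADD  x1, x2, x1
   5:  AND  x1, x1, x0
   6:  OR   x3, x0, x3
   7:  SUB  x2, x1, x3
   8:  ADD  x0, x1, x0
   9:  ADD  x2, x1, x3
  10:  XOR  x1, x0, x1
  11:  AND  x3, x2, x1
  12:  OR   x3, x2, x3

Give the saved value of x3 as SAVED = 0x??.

after  0: x0=0xe8 x1=0xf4 x2=0x0d x3=0xf5  N=1 Z=0
after  1: x0=0xe8 x1=0xf4 x2=0x0d x3=0xf5  N=1 Z=0
after  2: x0=0xe8 x1=0xf4 x2=0x0d x3=0xe0  N=1 Z=0
after  3: x0=0xe8 x1=0xf4 x2=0x0d x3=0xfc  N=1 Z=0
after  4: x0=0xe8 x1=0x01 x2=0x0d x3=0xfc  N=0 Z=0
after  5: x0=0xe8 x1=0x00 x2=0x0d x3=0xfc  N=0 Z=1
after  6: x0=0xe8 x1=0x00 x2=0x0d x3=0xfc  N=1 Z=0
-- IRQ taken; context saved, return-PC = 7 --

SAVED = 0xfc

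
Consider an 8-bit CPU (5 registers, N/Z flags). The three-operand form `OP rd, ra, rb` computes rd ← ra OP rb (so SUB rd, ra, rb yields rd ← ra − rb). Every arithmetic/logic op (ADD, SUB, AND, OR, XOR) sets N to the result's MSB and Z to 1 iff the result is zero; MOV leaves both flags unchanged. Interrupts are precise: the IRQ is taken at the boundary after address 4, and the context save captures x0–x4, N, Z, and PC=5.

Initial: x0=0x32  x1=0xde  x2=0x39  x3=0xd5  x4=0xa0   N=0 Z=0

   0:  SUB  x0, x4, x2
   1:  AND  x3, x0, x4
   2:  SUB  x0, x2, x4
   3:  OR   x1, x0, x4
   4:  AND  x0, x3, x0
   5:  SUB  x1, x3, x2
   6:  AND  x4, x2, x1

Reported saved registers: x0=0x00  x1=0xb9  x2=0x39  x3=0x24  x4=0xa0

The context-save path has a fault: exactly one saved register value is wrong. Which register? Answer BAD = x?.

after  0: x0=0x67 x1=0xde x2=0x39 x3=0xd5 x4=0xa0  N=0 Z=0
after  1: x0=0x67 x1=0xde x2=0x39 x3=0x20 x4=0xa0  N=0 Z=0
after  2: x0=0x99 x1=0xde x2=0x39 x3=0x20 x4=0xa0  N=1 Z=0
after  3: x0=0x99 x1=0xb9 x2=0x39 x3=0x20 x4=0xa0  N=1 Z=0
after  4: x0=0x00 x1=0xb9 x2=0x39 x3=0x20 x4=0xa0  N=0 Z=1
-- IRQ taken; context saved, return-PC = 5 --
mismatch: x3: reported 0x24 vs actual 0x20

BAD = x3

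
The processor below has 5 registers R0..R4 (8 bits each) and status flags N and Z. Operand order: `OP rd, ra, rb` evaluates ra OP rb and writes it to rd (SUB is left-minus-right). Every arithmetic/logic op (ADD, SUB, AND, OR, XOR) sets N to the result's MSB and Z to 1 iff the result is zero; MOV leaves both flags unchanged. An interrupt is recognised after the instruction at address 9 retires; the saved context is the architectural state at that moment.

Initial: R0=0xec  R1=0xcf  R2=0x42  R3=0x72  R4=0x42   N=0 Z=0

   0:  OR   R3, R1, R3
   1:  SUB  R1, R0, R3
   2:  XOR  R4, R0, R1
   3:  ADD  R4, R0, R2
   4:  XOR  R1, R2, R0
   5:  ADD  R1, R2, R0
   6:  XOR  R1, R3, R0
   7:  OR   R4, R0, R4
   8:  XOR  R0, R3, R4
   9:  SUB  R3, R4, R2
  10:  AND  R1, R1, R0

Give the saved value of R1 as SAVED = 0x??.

SAVED = 0x13

after  0: R0=0xec R1=0xcf R2=0x42 R3=0xff R4=0x42  N=1 Z=0
after  1: R0=0xec R1=0xed R2=0x42 R3=0xff R4=0x42  N=1 Z=0
after  2: R0=0xec R1=0xed R2=0x42 R3=0xff R4=0x01  N=0 Z=0
after  3: R0=0xec R1=0xed R2=0x42 R3=0xff R4=0x2e  N=0 Z=0
after  4: R0=0xec R1=0xae R2=0x42 R3=0xff R4=0x2e  N=1 Z=0
after  5: R0=0xec R1=0x2e R2=0x42 R3=0xff R4=0x2e  N=0 Z=0
after  6: R0=0xec R1=0x13 R2=0x42 R3=0xff R4=0x2e  N=0 Z=0
after  7: R0=0xec R1=0x13 R2=0x42 R3=0xff R4=0xee  N=1 Z=0
after  8: R0=0x11 R1=0x13 R2=0x42 R3=0xff R4=0xee  N=0 Z=0
after  9: R0=0x11 R1=0x13 R2=0x42 R3=0xac R4=0xee  N=1 Z=0
-- IRQ taken; context saved, return-PC = 10 --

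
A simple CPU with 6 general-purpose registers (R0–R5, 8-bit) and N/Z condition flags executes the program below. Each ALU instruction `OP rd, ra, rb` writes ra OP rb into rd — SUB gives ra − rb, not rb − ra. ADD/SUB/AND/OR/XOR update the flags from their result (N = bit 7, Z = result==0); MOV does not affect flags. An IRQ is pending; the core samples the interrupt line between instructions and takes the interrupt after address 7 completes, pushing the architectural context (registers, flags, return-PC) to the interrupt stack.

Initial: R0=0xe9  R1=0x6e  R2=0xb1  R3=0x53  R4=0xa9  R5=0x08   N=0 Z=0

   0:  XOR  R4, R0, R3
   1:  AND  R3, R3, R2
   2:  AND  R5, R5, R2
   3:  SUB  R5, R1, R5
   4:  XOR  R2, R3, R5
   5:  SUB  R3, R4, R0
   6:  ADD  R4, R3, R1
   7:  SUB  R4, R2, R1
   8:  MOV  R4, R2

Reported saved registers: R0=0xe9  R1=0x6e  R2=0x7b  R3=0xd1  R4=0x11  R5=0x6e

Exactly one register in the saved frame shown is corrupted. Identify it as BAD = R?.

after  0: R0=0xe9 R1=0x6e R2=0xb1 R3=0x53 R4=0xba R5=0x08  N=1 Z=0
after  1: R0=0xe9 R1=0x6e R2=0xb1 R3=0x11 R4=0xba R5=0x08  N=0 Z=0
after  2: R0=0xe9 R1=0x6e R2=0xb1 R3=0x11 R4=0xba R5=0x00  N=0 Z=1
after  3: R0=0xe9 R1=0x6e R2=0xb1 R3=0x11 R4=0xba R5=0x6e  N=0 Z=0
after  4: R0=0xe9 R1=0x6e R2=0x7f R3=0x11 R4=0xba R5=0x6e  N=0 Z=0
after  5: R0=0xe9 R1=0x6e R2=0x7f R3=0xd1 R4=0xba R5=0x6e  N=1 Z=0
after  6: R0=0xe9 R1=0x6e R2=0x7f R3=0xd1 R4=0x3f R5=0x6e  N=0 Z=0
after  7: R0=0xe9 R1=0x6e R2=0x7f R3=0xd1 R4=0x11 R5=0x6e  N=0 Z=0
-- IRQ taken; context saved, return-PC = 8 --
mismatch: R2: reported 0x7b vs actual 0x7f

BAD = R2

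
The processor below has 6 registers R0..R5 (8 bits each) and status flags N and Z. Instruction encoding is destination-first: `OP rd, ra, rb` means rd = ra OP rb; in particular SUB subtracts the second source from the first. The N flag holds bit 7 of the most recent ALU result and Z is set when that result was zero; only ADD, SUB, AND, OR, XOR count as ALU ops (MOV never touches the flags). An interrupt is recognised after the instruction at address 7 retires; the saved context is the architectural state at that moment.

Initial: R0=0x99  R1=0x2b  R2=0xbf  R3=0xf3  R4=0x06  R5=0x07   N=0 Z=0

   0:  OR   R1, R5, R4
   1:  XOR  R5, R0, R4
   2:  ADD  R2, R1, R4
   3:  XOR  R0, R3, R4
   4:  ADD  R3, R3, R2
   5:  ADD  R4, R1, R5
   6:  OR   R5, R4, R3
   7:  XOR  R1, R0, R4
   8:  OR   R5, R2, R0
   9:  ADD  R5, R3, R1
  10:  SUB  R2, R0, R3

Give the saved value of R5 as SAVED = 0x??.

after  0: R0=0x99 R1=0x07 R2=0xbf R3=0xf3 R4=0x06 R5=0x07  N=0 Z=0
after  1: R0=0x99 R1=0x07 R2=0xbf R3=0xf3 R4=0x06 R5=0x9f  N=1 Z=0
after  2: R0=0x99 R1=0x07 R2=0x0d R3=0xf3 R4=0x06 R5=0x9f  N=0 Z=0
after  3: R0=0xf5 R1=0x07 R2=0x0d R3=0xf3 R4=0x06 R5=0x9f  N=1 Z=0
after  4: R0=0xf5 R1=0x07 R2=0x0d R3=0x00 R4=0x06 R5=0x9f  N=0 Z=1
after  5: R0=0xf5 R1=0x07 R2=0x0d R3=0x00 R4=0xa6 R5=0x9f  N=1 Z=0
after  6: R0=0xf5 R1=0x07 R2=0x0d R3=0x00 R4=0xa6 R5=0xa6  N=1 Z=0
after  7: R0=0xf5 R1=0x53 R2=0x0d R3=0x00 R4=0xa6 R5=0xa6  N=0 Z=0
-- IRQ taken; context saved, return-PC = 8 --

SAVED = 0xa6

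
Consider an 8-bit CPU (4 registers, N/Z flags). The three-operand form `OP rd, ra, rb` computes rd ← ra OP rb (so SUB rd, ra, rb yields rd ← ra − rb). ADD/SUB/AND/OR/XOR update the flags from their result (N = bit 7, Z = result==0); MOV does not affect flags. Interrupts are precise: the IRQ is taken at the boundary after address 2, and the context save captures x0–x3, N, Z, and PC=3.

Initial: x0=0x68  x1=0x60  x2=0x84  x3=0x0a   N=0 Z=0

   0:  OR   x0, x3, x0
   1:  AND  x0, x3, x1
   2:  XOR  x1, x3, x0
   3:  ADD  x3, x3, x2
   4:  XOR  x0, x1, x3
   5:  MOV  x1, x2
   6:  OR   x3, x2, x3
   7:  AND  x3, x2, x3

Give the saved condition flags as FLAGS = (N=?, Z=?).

after  0: x0=0x6a x1=0x60 x2=0x84 x3=0x0a  N=0 Z=0
after  1: x0=0x00 x1=0x60 x2=0x84 x3=0x0a  N=0 Z=1
after  2: x0=0x00 x1=0x0a x2=0x84 x3=0x0a  N=0 Z=0
-- IRQ taken; context saved, return-PC = 3 --

FLAGS = (N=0, Z=0)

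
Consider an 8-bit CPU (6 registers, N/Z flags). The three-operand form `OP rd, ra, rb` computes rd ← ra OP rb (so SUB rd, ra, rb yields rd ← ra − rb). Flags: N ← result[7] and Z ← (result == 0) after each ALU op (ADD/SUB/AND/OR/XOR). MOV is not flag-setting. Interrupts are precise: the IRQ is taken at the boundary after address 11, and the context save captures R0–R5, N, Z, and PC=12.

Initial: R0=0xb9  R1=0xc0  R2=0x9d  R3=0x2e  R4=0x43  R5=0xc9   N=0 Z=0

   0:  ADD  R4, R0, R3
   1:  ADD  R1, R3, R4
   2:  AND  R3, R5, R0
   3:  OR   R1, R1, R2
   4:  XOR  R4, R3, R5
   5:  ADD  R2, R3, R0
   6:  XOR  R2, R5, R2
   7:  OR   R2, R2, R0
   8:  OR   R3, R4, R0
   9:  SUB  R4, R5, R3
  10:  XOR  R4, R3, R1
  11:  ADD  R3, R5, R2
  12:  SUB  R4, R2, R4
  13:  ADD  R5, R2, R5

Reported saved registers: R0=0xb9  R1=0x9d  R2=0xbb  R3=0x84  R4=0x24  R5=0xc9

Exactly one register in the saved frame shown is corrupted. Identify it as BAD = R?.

BAD = R4

after  0: R0=0xb9 R1=0xc0 R2=0x9d R3=0x2e R4=0xe7 R5=0xc9  N=1 Z=0
after  1: R0=0xb9 R1=0x15 R2=0x9d R3=0x2e R4=0xe7 R5=0xc9  N=0 Z=0
after  2: R0=0xb9 R1=0x15 R2=0x9d R3=0x89 R4=0xe7 R5=0xc9  N=1 Z=0
after  3: R0=0xb9 R1=0x9d R2=0x9d R3=0x89 R4=0xe7 R5=0xc9  N=1 Z=0
after  4: R0=0xb9 R1=0x9d R2=0x9d R3=0x89 R4=0x40 R5=0xc9  N=0 Z=0
after  5: R0=0xb9 R1=0x9d R2=0x42 R3=0x89 R4=0x40 R5=0xc9  N=0 Z=0
after  6: R0=0xb9 R1=0x9d R2=0x8b R3=0x89 R4=0x40 R5=0xc9  N=1 Z=0
after  7: R0=0xb9 R1=0x9d R2=0xbb R3=0x89 R4=0x40 R5=0xc9  N=1 Z=0
after  8: R0=0xb9 R1=0x9d R2=0xbb R3=0xf9 R4=0x40 R5=0xc9  N=1 Z=0
after  9: R0=0xb9 R1=0x9d R2=0xbb R3=0xf9 R4=0xd0 R5=0xc9  N=1 Z=0
after 10: R0=0xb9 R1=0x9d R2=0xbb R3=0xf9 R4=0x64 R5=0xc9  N=0 Z=0
after 11: R0=0xb9 R1=0x9d R2=0xbb R3=0x84 R4=0x64 R5=0xc9  N=1 Z=0
-- IRQ taken; context saved, return-PC = 12 --
mismatch: R4: reported 0x24 vs actual 0x64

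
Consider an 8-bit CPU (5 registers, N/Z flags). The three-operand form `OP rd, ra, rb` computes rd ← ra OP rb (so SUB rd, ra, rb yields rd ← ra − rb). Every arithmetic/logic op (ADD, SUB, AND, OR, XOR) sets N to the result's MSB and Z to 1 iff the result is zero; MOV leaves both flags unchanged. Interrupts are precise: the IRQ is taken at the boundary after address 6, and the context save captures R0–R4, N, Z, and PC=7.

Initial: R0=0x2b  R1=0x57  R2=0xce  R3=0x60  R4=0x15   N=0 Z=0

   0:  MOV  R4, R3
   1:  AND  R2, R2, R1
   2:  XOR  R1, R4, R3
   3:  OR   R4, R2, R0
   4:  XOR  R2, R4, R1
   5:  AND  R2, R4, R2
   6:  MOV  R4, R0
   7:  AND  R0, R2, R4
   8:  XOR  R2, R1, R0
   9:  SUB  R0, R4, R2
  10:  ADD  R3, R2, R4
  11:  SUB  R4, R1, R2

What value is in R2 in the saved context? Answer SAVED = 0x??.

SAVED = 0x6f

after  0: R0=0x2b R1=0x57 R2=0xce R3=0x60 R4=0x60  N=0 Z=0
after  1: R0=0x2b R1=0x57 R2=0x46 R3=0x60 R4=0x60  N=0 Z=0
after  2: R0=0x2b R1=0x00 R2=0x46 R3=0x60 R4=0x60  N=0 Z=1
after  3: R0=0x2b R1=0x00 R2=0x46 R3=0x60 R4=0x6f  N=0 Z=0
after  4: R0=0x2b R1=0x00 R2=0x6f R3=0x60 R4=0x6f  N=0 Z=0
after  5: R0=0x2b R1=0x00 R2=0x6f R3=0x60 R4=0x6f  N=0 Z=0
after  6: R0=0x2b R1=0x00 R2=0x6f R3=0x60 R4=0x2b  N=0 Z=0
-- IRQ taken; context saved, return-PC = 7 --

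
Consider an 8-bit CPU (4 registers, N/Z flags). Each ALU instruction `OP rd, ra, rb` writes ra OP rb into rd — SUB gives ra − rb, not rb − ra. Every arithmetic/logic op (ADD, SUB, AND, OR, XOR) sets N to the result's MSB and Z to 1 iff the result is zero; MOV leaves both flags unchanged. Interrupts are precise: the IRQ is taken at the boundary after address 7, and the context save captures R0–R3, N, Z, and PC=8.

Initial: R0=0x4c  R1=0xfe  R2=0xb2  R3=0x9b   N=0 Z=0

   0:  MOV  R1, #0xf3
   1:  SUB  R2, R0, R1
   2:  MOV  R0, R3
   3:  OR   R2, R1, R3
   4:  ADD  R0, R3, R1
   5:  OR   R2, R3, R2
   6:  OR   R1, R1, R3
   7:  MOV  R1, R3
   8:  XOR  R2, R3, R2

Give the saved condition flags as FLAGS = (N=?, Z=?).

after  0: R0=0x4c R1=0xf3 R2=0xb2 R3=0x9b  N=0 Z=0
after  1: R0=0x4c R1=0xf3 R2=0x59 R3=0x9b  N=0 Z=0
after  2: R0=0x9b R1=0xf3 R2=0x59 R3=0x9b  N=0 Z=0
after  3: R0=0x9b R1=0xf3 R2=0xfb R3=0x9b  N=1 Z=0
after  4: R0=0x8e R1=0xf3 R2=0xfb R3=0x9b  N=1 Z=0
after  5: R0=0x8e R1=0xf3 R2=0xfb R3=0x9b  N=1 Z=0
after  6: R0=0x8e R1=0xfb R2=0xfb R3=0x9b  N=1 Z=0
after  7: R0=0x8e R1=0x9b R2=0xfb R3=0x9b  N=1 Z=0
-- IRQ taken; context saved, return-PC = 8 --

FLAGS = (N=1, Z=0)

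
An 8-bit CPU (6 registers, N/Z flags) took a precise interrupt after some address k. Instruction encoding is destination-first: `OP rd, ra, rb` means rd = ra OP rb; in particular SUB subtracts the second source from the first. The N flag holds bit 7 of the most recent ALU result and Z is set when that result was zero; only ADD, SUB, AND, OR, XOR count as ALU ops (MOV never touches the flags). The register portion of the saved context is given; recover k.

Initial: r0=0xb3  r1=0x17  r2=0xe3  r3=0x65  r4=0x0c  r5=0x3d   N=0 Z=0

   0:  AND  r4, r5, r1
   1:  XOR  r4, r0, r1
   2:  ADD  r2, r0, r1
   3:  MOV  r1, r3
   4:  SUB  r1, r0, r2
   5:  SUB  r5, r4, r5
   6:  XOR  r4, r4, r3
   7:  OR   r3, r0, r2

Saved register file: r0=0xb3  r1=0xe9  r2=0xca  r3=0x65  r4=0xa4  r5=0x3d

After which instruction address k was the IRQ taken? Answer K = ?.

K = 4

after  0: r0=0xb3 r1=0x17 r2=0xe3 r3=0x65 r4=0x15 r5=0x3d  N=0 Z=0
after  1: r0=0xb3 r1=0x17 r2=0xe3 r3=0x65 r4=0xa4 r5=0x3d  N=1 Z=0
after  2: r0=0xb3 r1=0x17 r2=0xca r3=0x65 r4=0xa4 r5=0x3d  N=1 Z=0
after  3: r0=0xb3 r1=0x65 r2=0xca r3=0x65 r4=0xa4 r5=0x3d  N=1 Z=0
after  4: r0=0xb3 r1=0xe9 r2=0xca r3=0x65 r4=0xa4 r5=0x3d  N=1 Z=0
-- IRQ taken; context saved, return-PC = 5 --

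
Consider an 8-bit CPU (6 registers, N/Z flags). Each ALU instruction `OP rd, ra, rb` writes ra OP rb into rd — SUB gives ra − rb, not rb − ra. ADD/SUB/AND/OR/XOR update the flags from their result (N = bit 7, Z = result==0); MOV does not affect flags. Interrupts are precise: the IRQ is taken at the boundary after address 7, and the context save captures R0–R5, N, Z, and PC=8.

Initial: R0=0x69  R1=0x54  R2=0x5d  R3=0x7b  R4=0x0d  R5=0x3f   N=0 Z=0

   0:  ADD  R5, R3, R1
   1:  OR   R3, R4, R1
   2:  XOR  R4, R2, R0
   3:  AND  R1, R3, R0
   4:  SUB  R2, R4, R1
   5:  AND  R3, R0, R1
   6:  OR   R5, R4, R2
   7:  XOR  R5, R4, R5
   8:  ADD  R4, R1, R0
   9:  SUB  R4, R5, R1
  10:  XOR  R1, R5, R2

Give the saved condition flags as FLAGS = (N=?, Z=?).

after  0: R0=0x69 R1=0x54 R2=0x5d R3=0x7b R4=0x0d R5=0xcf  N=1 Z=0
after  1: R0=0x69 R1=0x54 R2=0x5d R3=0x5d R4=0x0d R5=0xcf  N=0 Z=0
after  2: R0=0x69 R1=0x54 R2=0x5d R3=0x5d R4=0x34 R5=0xcf  N=0 Z=0
after  3: R0=0x69 R1=0x49 R2=0x5d R3=0x5d R4=0x34 R5=0xcf  N=0 Z=0
after  4: R0=0x69 R1=0x49 R2=0xeb R3=0x5d R4=0x34 R5=0xcf  N=1 Z=0
after  5: R0=0x69 R1=0x49 R2=0xeb R3=0x49 R4=0x34 R5=0xcf  N=0 Z=0
after  6: R0=0x69 R1=0x49 R2=0xeb R3=0x49 R4=0x34 R5=0xff  N=1 Z=0
after  7: R0=0x69 R1=0x49 R2=0xeb R3=0x49 R4=0x34 R5=0xcb  N=1 Z=0
-- IRQ taken; context saved, return-PC = 8 --

FLAGS = (N=1, Z=0)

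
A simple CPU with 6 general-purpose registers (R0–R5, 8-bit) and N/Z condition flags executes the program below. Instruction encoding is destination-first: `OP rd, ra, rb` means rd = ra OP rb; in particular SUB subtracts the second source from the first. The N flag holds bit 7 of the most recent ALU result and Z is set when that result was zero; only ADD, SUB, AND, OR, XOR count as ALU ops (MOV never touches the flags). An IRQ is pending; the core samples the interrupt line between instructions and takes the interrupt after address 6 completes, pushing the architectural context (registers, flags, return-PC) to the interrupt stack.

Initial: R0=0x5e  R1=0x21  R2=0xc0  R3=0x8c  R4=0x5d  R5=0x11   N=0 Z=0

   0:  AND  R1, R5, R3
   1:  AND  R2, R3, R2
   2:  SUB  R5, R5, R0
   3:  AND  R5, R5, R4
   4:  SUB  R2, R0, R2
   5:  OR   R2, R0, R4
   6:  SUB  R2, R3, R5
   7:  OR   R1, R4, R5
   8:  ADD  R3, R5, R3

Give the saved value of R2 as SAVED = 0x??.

SAVED = 0x7b

after  0: R0=0x5e R1=0x00 R2=0xc0 R3=0x8c R4=0x5d R5=0x11  N=0 Z=1
after  1: R0=0x5e R1=0x00 R2=0x80 R3=0x8c R4=0x5d R5=0x11  N=1 Z=0
after  2: R0=0x5e R1=0x00 R2=0x80 R3=0x8c R4=0x5d R5=0xb3  N=1 Z=0
after  3: R0=0x5e R1=0x00 R2=0x80 R3=0x8c R4=0x5d R5=0x11  N=0 Z=0
after  4: R0=0x5e R1=0x00 R2=0xde R3=0x8c R4=0x5d R5=0x11  N=1 Z=0
after  5: R0=0x5e R1=0x00 R2=0x5f R3=0x8c R4=0x5d R5=0x11  N=0 Z=0
after  6: R0=0x5e R1=0x00 R2=0x7b R3=0x8c R4=0x5d R5=0x11  N=0 Z=0
-- IRQ taken; context saved, return-PC = 7 --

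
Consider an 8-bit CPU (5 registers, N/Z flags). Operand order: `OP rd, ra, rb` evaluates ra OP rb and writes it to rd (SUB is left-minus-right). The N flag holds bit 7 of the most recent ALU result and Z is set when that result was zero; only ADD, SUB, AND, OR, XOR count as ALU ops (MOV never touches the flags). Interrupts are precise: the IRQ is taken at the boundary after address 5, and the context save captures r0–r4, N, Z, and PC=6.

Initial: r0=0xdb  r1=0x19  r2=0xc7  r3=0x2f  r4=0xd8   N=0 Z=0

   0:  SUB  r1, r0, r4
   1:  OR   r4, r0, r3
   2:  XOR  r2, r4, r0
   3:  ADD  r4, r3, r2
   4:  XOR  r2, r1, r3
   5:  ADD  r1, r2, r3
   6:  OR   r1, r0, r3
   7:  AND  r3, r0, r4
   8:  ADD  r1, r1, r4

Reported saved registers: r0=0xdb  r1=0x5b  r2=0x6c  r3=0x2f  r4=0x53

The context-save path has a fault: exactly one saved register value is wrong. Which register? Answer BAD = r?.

after  0: r0=0xdb r1=0x03 r2=0xc7 r3=0x2f r4=0xd8  N=0 Z=0
after  1: r0=0xdb r1=0x03 r2=0xc7 r3=0x2f r4=0xff  N=1 Z=0
after  2: r0=0xdb r1=0x03 r2=0x24 r3=0x2f r4=0xff  N=0 Z=0
after  3: r0=0xdb r1=0x03 r2=0x24 r3=0x2f r4=0x53  N=0 Z=0
after  4: r0=0xdb r1=0x03 r2=0x2c r3=0x2f r4=0x53  N=0 Z=0
after  5: r0=0xdb r1=0x5b r2=0x2c r3=0x2f r4=0x53  N=0 Z=0
-- IRQ taken; context saved, return-PC = 6 --
mismatch: r2: reported 0x6c vs actual 0x2c

BAD = r2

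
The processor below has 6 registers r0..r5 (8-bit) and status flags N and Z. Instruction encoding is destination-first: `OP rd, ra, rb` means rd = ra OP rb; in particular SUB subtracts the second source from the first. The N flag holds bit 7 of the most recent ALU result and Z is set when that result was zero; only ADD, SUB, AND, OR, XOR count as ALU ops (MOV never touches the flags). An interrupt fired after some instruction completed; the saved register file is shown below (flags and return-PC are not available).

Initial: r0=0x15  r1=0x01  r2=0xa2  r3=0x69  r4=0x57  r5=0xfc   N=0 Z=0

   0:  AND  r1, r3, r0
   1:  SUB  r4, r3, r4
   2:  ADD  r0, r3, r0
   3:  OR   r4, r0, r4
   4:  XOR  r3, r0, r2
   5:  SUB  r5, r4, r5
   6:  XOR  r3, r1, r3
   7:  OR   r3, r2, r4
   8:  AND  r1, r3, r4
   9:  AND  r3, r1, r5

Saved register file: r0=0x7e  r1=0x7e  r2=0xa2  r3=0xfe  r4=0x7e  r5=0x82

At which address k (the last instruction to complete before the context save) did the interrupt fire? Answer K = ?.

after  0: r0=0x15 r1=0x01 r2=0xa2 r3=0x69 r4=0x57 r5=0xfc  N=0 Z=0
after  1: r0=0x15 r1=0x01 r2=0xa2 r3=0x69 r4=0x12 r5=0xfc  N=0 Z=0
after  2: r0=0x7e r1=0x01 r2=0xa2 r3=0x69 r4=0x12 r5=0xfc  N=0 Z=0
after  3: r0=0x7e r1=0x01 r2=0xa2 r3=0x69 r4=0x7e r5=0xfc  N=0 Z=0
after  4: r0=0x7e r1=0x01 r2=0xa2 r3=0xdc r4=0x7e r5=0xfc  N=1 Z=0
after  5: r0=0x7e r1=0x01 r2=0xa2 r3=0xdc r4=0x7e r5=0x82  N=1 Z=0
after  6: r0=0x7e r1=0x01 r2=0xa2 r3=0xdd r4=0x7e r5=0x82  N=1 Z=0
after  7: r0=0x7e r1=0x01 r2=0xa2 r3=0xfe r4=0x7e r5=0x82  N=1 Z=0
after  8: r0=0x7e r1=0x7e r2=0xa2 r3=0xfe r4=0x7e r5=0x82  N=0 Z=0
-- IRQ taken; context saved, return-PC = 9 --

K = 8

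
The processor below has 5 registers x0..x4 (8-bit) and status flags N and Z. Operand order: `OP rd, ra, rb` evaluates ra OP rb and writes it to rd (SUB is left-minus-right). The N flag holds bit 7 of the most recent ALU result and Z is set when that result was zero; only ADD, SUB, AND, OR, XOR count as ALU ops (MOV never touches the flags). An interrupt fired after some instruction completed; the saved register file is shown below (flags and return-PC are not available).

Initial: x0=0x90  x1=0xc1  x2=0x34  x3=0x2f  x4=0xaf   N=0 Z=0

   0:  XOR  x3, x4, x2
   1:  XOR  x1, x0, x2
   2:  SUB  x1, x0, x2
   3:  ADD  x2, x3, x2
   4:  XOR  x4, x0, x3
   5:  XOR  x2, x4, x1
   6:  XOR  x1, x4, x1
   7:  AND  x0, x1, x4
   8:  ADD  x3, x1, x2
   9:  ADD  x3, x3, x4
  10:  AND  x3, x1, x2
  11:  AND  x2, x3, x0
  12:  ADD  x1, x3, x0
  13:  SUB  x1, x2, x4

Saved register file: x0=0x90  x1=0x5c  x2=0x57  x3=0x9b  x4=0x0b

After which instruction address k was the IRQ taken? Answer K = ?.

after  0: x0=0x90 x1=0xc1 x2=0x34 x3=0x9b x4=0xaf  N=1 Z=0
after  1: x0=0x90 x1=0xa4 x2=0x34 x3=0x9b x4=0xaf  N=1 Z=0
after  2: x0=0x90 x1=0x5c x2=0x34 x3=0x9b x4=0xaf  N=0 Z=0
after  3: x0=0x90 x1=0x5c x2=0xcf x3=0x9b x4=0xaf  N=1 Z=0
after  4: x0=0x90 x1=0x5c x2=0xcf x3=0x9b x4=0x0b  N=0 Z=0
after  5: x0=0x90 x1=0x5c x2=0x57 x3=0x9b x4=0x0b  N=0 Z=0
-- IRQ taken; context saved, return-PC = 6 --

K = 5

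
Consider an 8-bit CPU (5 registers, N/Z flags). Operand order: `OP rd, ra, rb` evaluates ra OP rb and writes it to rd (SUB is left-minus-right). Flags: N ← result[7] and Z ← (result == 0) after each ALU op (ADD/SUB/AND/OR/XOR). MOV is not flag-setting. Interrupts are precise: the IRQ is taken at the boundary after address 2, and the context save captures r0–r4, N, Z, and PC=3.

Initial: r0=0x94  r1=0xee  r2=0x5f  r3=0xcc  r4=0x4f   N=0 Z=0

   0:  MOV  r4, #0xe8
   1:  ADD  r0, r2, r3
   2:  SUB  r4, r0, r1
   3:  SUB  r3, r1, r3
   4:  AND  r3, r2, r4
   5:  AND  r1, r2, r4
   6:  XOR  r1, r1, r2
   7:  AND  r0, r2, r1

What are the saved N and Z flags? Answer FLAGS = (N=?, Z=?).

after  0: r0=0x94 r1=0xee r2=0x5f r3=0xcc r4=0xe8  N=0 Z=0
after  1: r0=0x2b r1=0xee r2=0x5f r3=0xcc r4=0xe8  N=0 Z=0
after  2: r0=0x2b r1=0xee r2=0x5f r3=0xcc r4=0x3d  N=0 Z=0
-- IRQ taken; context saved, return-PC = 3 --

FLAGS = (N=0, Z=0)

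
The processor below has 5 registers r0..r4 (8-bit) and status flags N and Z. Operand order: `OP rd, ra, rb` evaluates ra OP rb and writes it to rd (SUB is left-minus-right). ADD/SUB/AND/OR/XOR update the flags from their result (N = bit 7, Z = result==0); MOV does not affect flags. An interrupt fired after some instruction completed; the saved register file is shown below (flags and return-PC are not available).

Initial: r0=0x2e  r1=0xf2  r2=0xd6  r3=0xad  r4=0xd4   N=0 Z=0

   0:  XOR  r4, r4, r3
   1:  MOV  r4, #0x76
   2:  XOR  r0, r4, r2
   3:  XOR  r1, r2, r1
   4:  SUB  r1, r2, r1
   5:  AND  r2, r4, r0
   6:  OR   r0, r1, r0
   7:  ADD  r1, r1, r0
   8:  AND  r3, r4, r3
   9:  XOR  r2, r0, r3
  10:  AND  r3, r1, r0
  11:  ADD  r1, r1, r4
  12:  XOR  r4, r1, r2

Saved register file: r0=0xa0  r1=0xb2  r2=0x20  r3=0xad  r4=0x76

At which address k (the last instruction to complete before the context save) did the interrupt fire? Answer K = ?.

after  0: r0=0x2e r1=0xf2 r2=0xd6 r3=0xad r4=0x79  N=0 Z=0
after  1: r0=0x2e r1=0xf2 r2=0xd6 r3=0xad r4=0x76  N=0 Z=0
after  2: r0=0xa0 r1=0xf2 r2=0xd6 r3=0xad r4=0x76  N=1 Z=0
after  3: r0=0xa0 r1=0x24 r2=0xd6 r3=0xad r4=0x76  N=0 Z=0
after  4: r0=0xa0 r1=0xb2 r2=0xd6 r3=0xad r4=0x76  N=1 Z=0
after  5: r0=0xa0 r1=0xb2 r2=0x20 r3=0xad r4=0x76  N=0 Z=0
-- IRQ taken; context saved, return-PC = 6 --

K = 5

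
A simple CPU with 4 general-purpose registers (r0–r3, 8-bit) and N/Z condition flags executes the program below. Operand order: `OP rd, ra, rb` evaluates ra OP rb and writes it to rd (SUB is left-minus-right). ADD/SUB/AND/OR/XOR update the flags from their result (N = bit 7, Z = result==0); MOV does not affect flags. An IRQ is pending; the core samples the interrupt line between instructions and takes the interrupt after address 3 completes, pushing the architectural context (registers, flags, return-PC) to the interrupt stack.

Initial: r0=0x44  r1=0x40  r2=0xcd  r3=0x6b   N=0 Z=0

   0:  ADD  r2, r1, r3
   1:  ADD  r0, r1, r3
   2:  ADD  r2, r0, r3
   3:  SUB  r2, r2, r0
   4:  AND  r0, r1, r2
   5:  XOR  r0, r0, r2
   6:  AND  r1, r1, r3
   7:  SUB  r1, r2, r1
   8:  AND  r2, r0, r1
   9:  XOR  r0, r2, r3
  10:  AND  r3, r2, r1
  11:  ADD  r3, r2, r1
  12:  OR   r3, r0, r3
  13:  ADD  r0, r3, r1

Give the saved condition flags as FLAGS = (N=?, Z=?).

FLAGS = (N=0, Z=0)

after  0: r0=0x44 r1=0x40 r2=0xab r3=0x6b  N=1 Z=0
after  1: r0=0xab r1=0x40 r2=0xab r3=0x6b  N=1 Z=0
after  2: r0=0xab r1=0x40 r2=0x16 r3=0x6b  N=0 Z=0
after  3: r0=0xab r1=0x40 r2=0x6b r3=0x6b  N=0 Z=0
-- IRQ taken; context saved, return-PC = 4 --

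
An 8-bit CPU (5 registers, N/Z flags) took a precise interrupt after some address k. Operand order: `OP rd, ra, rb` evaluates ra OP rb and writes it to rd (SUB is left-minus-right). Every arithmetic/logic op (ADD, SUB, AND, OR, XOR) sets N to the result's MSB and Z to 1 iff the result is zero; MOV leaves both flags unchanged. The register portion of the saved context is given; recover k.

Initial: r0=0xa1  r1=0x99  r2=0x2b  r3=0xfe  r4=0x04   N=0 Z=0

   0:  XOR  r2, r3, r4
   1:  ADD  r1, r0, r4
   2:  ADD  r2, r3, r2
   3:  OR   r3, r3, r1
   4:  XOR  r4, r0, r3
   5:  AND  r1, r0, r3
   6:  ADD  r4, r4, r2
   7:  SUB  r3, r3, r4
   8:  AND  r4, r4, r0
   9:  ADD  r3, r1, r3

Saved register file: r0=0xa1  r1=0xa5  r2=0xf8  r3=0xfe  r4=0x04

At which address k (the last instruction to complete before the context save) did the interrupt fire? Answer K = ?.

after  0: r0=0xa1 r1=0x99 r2=0xfa r3=0xfe r4=0x04  N=1 Z=0
after  1: r0=0xa1 r1=0xa5 r2=0xfa r3=0xfe r4=0x04  N=1 Z=0
after  2: r0=0xa1 r1=0xa5 r2=0xf8 r3=0xfe r4=0x04  N=1 Z=0
-- IRQ taken; context saved, return-PC = 3 --

K = 2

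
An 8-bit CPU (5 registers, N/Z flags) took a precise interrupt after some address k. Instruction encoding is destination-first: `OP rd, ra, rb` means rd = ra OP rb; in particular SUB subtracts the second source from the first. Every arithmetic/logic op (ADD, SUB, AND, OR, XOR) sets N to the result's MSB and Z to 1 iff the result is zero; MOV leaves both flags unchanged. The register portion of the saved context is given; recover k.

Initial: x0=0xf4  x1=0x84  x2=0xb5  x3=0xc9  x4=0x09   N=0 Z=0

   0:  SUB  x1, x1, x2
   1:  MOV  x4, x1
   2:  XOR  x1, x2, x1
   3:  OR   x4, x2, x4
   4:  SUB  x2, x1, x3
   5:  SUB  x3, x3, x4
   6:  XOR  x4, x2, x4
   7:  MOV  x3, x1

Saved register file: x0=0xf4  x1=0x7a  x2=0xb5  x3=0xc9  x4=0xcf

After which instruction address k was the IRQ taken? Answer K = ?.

after  0: x0=0xf4 x1=0xcf x2=0xb5 x3=0xc9 x4=0x09  N=1 Z=0
after  1: x0=0xf4 x1=0xcf x2=0xb5 x3=0xc9 x4=0xcf  N=1 Z=0
after  2: x0=0xf4 x1=0x7a x2=0xb5 x3=0xc9 x4=0xcf  N=0 Z=0
-- IRQ taken; context saved, return-PC = 3 --

K = 2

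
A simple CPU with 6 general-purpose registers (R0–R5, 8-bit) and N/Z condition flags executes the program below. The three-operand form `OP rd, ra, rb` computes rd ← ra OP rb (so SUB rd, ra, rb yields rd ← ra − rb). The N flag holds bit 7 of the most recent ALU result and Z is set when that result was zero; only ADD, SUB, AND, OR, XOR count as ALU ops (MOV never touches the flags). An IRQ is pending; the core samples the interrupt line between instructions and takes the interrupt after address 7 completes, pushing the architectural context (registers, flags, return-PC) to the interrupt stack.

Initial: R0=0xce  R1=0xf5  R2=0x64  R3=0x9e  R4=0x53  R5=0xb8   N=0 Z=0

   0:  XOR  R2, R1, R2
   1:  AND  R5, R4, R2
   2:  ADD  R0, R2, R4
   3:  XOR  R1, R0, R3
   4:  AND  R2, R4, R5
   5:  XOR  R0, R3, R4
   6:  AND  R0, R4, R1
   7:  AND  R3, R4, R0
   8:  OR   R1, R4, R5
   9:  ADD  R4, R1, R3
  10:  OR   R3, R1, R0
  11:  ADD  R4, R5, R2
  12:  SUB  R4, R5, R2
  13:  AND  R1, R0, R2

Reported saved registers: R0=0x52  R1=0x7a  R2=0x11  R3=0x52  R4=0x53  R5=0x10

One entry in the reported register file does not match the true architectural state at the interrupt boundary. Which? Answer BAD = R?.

BAD = R5

after  0: R0=0xce R1=0xf5 R2=0x91 R3=0x9e R4=0x53 R5=0xb8  N=1 Z=0
after  1: R0=0xce R1=0xf5 R2=0x91 R3=0x9e R4=0x53 R5=0x11  N=0 Z=0
after  2: R0=0xe4 R1=0xf5 R2=0x91 R3=0x9e R4=0x53 R5=0x11  N=1 Z=0
after  3: R0=0xe4 R1=0x7a R2=0x91 R3=0x9e R4=0x53 R5=0x11  N=0 Z=0
after  4: R0=0xe4 R1=0x7a R2=0x11 R3=0x9e R4=0x53 R5=0x11  N=0 Z=0
after  5: R0=0xcd R1=0x7a R2=0x11 R3=0x9e R4=0x53 R5=0x11  N=1 Z=0
after  6: R0=0x52 R1=0x7a R2=0x11 R3=0x9e R4=0x53 R5=0x11  N=0 Z=0
after  7: R0=0x52 R1=0x7a R2=0x11 R3=0x52 R4=0x53 R5=0x11  N=0 Z=0
-- IRQ taken; context saved, return-PC = 8 --
mismatch: R5: reported 0x10 vs actual 0x11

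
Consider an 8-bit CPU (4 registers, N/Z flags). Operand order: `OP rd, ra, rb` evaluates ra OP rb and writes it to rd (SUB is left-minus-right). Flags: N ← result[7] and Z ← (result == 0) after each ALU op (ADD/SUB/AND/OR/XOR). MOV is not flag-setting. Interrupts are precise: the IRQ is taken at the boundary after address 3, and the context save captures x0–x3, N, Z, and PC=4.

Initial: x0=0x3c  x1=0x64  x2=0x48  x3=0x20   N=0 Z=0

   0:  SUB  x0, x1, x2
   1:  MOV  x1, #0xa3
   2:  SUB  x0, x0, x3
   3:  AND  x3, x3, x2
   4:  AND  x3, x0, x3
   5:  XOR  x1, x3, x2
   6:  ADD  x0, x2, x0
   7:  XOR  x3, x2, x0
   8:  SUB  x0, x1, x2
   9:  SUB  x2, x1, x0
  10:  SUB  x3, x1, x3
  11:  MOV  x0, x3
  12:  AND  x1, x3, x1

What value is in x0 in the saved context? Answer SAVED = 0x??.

after  0: x0=0x1c x1=0x64 x2=0x48 x3=0x20  N=0 Z=0
after  1: x0=0x1c x1=0xa3 x2=0x48 x3=0x20  N=0 Z=0
after  2: x0=0xfc x1=0xa3 x2=0x48 x3=0x20  N=1 Z=0
after  3: x0=0xfc x1=0xa3 x2=0x48 x3=0x00  N=0 Z=1
-- IRQ taken; context saved, return-PC = 4 --

SAVED = 0xfc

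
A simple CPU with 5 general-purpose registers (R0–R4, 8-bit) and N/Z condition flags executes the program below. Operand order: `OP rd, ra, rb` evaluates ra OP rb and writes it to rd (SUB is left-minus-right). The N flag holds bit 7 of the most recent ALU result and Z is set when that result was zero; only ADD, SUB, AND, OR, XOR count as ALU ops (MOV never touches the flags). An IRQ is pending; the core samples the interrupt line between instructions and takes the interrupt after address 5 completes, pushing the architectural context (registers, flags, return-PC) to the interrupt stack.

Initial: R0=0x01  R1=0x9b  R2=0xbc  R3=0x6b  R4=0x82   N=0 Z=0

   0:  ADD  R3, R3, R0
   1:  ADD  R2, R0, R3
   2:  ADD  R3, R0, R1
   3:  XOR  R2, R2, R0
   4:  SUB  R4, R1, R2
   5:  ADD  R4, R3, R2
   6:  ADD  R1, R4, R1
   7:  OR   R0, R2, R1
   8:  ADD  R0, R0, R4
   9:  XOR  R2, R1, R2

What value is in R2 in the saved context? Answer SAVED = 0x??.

after  0: R0=0x01 R1=0x9b R2=0xbc R3=0x6c R4=0x82  N=0 Z=0
after  1: R0=0x01 R1=0x9b R2=0x6d R3=0x6c R4=0x82  N=0 Z=0
after  2: R0=0x01 R1=0x9b R2=0x6d R3=0x9c R4=0x82  N=1 Z=0
after  3: R0=0x01 R1=0x9b R2=0x6c R3=0x9c R4=0x82  N=0 Z=0
after  4: R0=0x01 R1=0x9b R2=0x6c R3=0x9c R4=0x2f  N=0 Z=0
after  5: R0=0x01 R1=0x9b R2=0x6c R3=0x9c R4=0x08  N=0 Z=0
-- IRQ taken; context saved, return-PC = 6 --

SAVED = 0x6c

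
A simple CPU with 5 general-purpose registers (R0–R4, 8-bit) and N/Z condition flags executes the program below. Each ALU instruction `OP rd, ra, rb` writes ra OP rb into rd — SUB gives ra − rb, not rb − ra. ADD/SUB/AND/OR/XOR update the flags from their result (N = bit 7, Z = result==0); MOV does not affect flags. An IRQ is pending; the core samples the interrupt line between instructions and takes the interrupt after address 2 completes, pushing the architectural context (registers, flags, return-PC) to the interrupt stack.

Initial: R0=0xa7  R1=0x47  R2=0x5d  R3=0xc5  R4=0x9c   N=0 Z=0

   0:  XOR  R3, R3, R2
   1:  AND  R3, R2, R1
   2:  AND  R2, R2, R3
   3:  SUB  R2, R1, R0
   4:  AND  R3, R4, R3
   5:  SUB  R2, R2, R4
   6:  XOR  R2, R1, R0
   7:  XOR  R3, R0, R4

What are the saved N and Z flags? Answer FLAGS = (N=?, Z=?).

FLAGS = (N=0, Z=0)

after  0: R0=0xa7 R1=0x47 R2=0x5d R3=0x98 R4=0x9c  N=1 Z=0
after  1: R0=0xa7 R1=0x47 R2=0x5d R3=0x45 R4=0x9c  N=0 Z=0
after  2: R0=0xa7 R1=0x47 R2=0x45 R3=0x45 R4=0x9c  N=0 Z=0
-- IRQ taken; context saved, return-PC = 3 --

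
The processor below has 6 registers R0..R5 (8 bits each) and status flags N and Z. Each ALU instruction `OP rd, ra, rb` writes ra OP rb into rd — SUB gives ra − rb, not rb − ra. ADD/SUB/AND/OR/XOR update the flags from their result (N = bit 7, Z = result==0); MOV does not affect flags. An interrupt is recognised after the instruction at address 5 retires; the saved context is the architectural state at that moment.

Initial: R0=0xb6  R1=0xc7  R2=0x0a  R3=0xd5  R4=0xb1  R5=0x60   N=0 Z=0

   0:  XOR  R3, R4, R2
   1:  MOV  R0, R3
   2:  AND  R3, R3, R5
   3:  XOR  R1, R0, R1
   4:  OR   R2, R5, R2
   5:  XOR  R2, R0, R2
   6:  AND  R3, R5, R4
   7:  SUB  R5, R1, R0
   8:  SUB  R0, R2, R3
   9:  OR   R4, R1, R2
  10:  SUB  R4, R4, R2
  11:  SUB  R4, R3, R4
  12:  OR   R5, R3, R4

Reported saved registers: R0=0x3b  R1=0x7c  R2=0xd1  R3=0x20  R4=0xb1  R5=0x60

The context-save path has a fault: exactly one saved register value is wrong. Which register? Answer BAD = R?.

BAD = R0

after  0: R0=0xb6 R1=0xc7 R2=0x0a R3=0xbb R4=0xb1 R5=0x60  N=1 Z=0
after  1: R0=0xbb R1=0xc7 R2=0x0a R3=0xbb R4=0xb1 R5=0x60  N=1 Z=0
after  2: R0=0xbb R1=0xc7 R2=0x0a R3=0x20 R4=0xb1 R5=0x60  N=0 Z=0
after  3: R0=0xbb R1=0x7c R2=0x0a R3=0x20 R4=0xb1 R5=0x60  N=0 Z=0
after  4: R0=0xbb R1=0x7c R2=0x6a R3=0x20 R4=0xb1 R5=0x60  N=0 Z=0
after  5: R0=0xbb R1=0x7c R2=0xd1 R3=0x20 R4=0xb1 R5=0x60  N=1 Z=0
-- IRQ taken; context saved, return-PC = 6 --
mismatch: R0: reported 0x3b vs actual 0xbb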